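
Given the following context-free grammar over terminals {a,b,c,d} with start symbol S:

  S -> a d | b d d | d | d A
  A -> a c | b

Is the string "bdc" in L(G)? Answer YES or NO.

Convert to CNF:
  S -> T0 T2 | T2 A | T3 X4 | d
  A -> T0 T1 | b
  T0 -> a
  T1 -> c
  T2 -> d
  T3 -> b
  X4 -> T2 T2

Fill CYK table bottom-up:
  T[0,0] 'b' = {A,T3}  orig:{A}
  T[1,1] 'd' = {S,T2}  orig:{S}
  T[2,2] 'c' = {T1}  orig:{}
  T[0,1] 'bd' = ∅
  T[1,2] 'dc' = ∅
  T[0,2] 'bdc' = ∅

S ∉ T[0,2] ⇒ NO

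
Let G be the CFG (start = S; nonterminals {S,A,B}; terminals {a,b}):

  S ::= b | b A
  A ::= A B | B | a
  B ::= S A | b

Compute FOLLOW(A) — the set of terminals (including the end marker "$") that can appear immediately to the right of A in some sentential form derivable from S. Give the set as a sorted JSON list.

FIRST iteration:
[1]
  A via A→a: +{a}
  B via B→b: +{b}
  S via S→b: +{b}
  FIRST(S)={b}  FIRST(A)={a}  FIRST(B)={b}
[2]
  A via A→B: +{b}
  FIRST(S)={b}  FIRST(A)={a,b}  FIRST(B)={b}
[3] — fixpoint
  FIRST(S)={b}  FIRST(A)={a,b}  FIRST(B)={b}

Compute FOLLOW by fixpoint:
seed FOLLOW(S) with $
[1]
  A→A B: FOLLOW(A) ⊇ FIRST(B) = {b}; new: +{b}
  A→A B: FOLLOW(B) ⊇ FOLLOW(A) ⊇ {b}; new: +{b}
  B→S A: FOLLOW(S) ⊇ FIRST(A) = {a,b}; new: +{a,b}
  S→b A: FOLLOW(A) ⊇ FOLLOW(S) ⊇ {$,a,b}; new: +{$,a}
  FOLLOW[S]={$,a,b}  FOLLOW[A]={$,a,b}  FOLLOW[B]={b}
[2]
  A→A B: FOLLOW(B) ⊇ FOLLOW(A) ⊇ {$,a,b}; new: +{$,a}
  FOLLOW[S]={$,a,b}  FOLLOW[A]={$,a,b}  FOLLOW[B]={$,a,b}
[3] done
  FOLLOW[S]={$,a,b}  FOLLOW[A]={$,a,b}  FOLLOW[B]={$,a,b}

FOLLOW(A) = ["$", "a", "b"]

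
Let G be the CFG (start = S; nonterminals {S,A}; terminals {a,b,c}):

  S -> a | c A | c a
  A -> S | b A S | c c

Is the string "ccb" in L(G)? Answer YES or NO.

CNF form of G:
  S -> T1 A | T1 T2 | a
  A -> T0 X3 | T1 A | T1 T1 | T1 T2 | a
  T0 -> b
  T1 -> c
  T2 -> a
  X3 -> A S

CYK table (by increasing span):
  T[0,0] 'c' = {T1}  orig:{}
  T[1,1] 'c' = {T1}  orig:{}
  T[2,2] 'b' = {T0}  orig:{}
  T[0,1] 'cc' = {A}
  T[1,2] 'cb' = ∅
  T[0,2] 'ccb' = ∅

S ∉ T[0,2] ⇒ NO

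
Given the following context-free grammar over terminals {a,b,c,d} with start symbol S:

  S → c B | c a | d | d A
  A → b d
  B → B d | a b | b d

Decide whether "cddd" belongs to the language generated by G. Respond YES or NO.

CNF form of G:
  S -> T1 A | T3 B | T3 T2 | d
  A -> T0 T1
  B -> B T1 | T0 T1 | T2 T0
  T0 -> b
  T1 -> d
  T2 -> a
  T3 -> c

Fill CYK table bottom-up:
  [0..0]={T3}  "c"  orig:{}
  [1..1]={S,T1}  "d"  orig:{S}
  [2..2]={S,T1}  "d"  orig:{S}
  [3..3]={S,T1}  "d"  orig:{S}
  [0..1]=∅  "cd"
  [1..2]=∅  "dd"
  [2..3]=∅  "dd"
  [0..2]=∅  "cdd"
  [1..3]=∅  "ddd"
  [0..3]=∅  "cddd"

S ∉ T[0,3] ⇒ NO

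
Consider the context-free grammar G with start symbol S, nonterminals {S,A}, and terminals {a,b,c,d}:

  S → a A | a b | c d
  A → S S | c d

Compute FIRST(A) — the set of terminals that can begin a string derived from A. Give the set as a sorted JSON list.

FIRST iteration:
iter 1:
  A via A→c d: +{c}
  S via S→a A: +{a}
  S via S→c d: +{c}
  FIRST(S)={a,c}  FIRST(A)={c}
iter 2:
  A via A→S S: +{a}
  FIRST(S)={a,c}  FIRST(A)={a,c}
iter 3: (no change)
  FIRST(S)={a,c}  FIRST(A)={a,c}

FIRST(A) = ["a", "c"]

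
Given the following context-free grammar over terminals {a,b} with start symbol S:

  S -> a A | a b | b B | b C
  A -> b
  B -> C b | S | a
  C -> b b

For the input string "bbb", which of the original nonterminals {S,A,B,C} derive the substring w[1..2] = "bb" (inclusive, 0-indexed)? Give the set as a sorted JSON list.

CNF form of G:
  S -> T0 B | T0 C | T1 A | T1 T0
  A -> b
  B -> C T0 | T0 B | T0 C | T1 A | T1 T0 | a
  C -> T0 T0
  T0 -> b
  T1 -> a

Fill CYK table bottom-up (cells [i..j] with 1 ≤ i ≤ j ≤ 2 only):
  cell(1,1) b: {A,T0}  orig:{A}
  cell(2,2) b: {A,T0}  orig:{A}
  cell(1,2) bb: {C}

Original NTs in T[1,2] deriving "bb": ["C"]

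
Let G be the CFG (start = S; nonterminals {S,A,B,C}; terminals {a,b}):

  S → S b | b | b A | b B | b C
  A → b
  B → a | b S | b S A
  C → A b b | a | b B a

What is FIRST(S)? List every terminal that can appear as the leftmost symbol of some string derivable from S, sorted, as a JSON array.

Compute FIRST by fixpoint:
round 1:
  A via A→b: +{b}
  B via B→a: +{a}
  B via B→b S: +{b}
  C via C→A b b: +{b}
  C via C→a: +{a}
  S via S→b: +{b}
  FIRST(S)={b}  FIRST(A)={b}  FIRST(B)={a,b}  FIRST(C)={a,b}
round 2: done
  FIRST(S)={b}  FIRST(A)={b}  FIRST(B)={a,b}  FIRST(C)={a,b}

FIRST(S) = ["b"]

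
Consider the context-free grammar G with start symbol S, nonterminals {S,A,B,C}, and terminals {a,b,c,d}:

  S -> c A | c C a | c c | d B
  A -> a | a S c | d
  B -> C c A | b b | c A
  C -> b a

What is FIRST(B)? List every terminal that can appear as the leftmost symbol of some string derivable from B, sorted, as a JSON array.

FIRST sets, iterate to fixpoint:
pass 1:
  A via A→a: +{a}
  A via A→d: +{d}
  B via B→b b: +{b}
  B via B→c A: +{c}
  C via C→b a: +{b}
  S via S→c A: +{c}
  S via S→d B: +{d}
  FIRST(S)={c,d}  FIRST(A)={a,d}  FIRST(B)={b,c}  FIRST(C)={b}
pass 2: done
  FIRST(S)={c,d}  FIRST(A)={a,d}  FIRST(B)={b,c}  FIRST(C)={b}

FIRST(B) = ["b", "c"]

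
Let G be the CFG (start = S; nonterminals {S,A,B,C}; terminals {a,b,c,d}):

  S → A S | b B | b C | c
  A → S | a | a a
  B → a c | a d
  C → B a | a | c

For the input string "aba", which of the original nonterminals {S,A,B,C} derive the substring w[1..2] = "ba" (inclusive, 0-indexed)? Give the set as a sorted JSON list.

CNF form of G:
  S -> A S | T1 B | T1 C | c
  A -> A S | T0 T0 | T1 B | T1 C | a | c
  B -> T0 T2 | T0 T3
  C -> B T0 | a | c
  T0 -> a
  T1 -> b
  T2 -> c
  T3 -> d

CYK fill, restricted to cells inside w[1..2]:
  cell(1,1) b: {T1}  orig:{}
  cell(2,2) a: {A,C,T0}  orig:{A,C}
  cell(1,2) ba: {A,S}

Original NTs in T[1,2] deriving "ba": ["A", "S"]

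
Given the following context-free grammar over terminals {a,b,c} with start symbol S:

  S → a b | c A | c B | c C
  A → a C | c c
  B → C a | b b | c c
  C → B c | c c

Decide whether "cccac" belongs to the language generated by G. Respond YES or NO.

Convert to CNF:
  S -> T0 T2 | T1 A | T1 B | T1 C
  A -> T0 C | T1 T1
  B -> C T0 | T1 T1 | T2 T2
  C -> B T1 | T1 T1
  T0 -> a
  T1 -> c
  T2 -> b

CYK table (by increasing span):
  T[0,0] 'c' = {T1}  orig:{}
  T[1,1] 'c' = {T1}  orig:{}
  T[2,2] 'c' = {T1}  orig:{}
  T[3,3] 'a' = {T0}  orig:{}
  T[4,4] 'c' = {T1}  orig:{}
  T[0,1] 'cc' = {A,B,C}
  T[1,2] 'cc' = {A,B,C}
  T[2,3] 'ca' = ∅
  T[3,4] 'ac' = ∅
  T[0,2] 'ccc' = {C,S}
  T[1,3] 'cca' = {B}
  T[2,4] 'cac' = ∅
  T[0,3] 'ccca' = {B,S}
  T[1,4] 'ccac' = {C}
  T[0,4] 'cccac' = {C,S}

S ∈ T[0,4] ⇒ YES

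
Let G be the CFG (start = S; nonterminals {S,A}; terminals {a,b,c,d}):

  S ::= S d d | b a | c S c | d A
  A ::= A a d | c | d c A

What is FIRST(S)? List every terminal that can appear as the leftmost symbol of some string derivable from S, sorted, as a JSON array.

Compute FIRST by fixpoint:
round 1:
  A via A→c: +{c}
  A via A→d c A: +{d}
  S via S→b a: +{b}
  S via S→c S c: +{c}
  S via S→d A: +{d}
  S: {b,c,d}  A: {c,d}
round 2: (stable)
  S: {b,c,d}  A: {c,d}

FIRST(S) = ["b", "c", "d"]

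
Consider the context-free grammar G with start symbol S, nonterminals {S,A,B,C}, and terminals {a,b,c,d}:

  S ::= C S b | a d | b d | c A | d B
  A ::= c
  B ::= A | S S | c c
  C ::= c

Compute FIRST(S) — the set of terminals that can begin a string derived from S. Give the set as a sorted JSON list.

FIRST sets, iterate to fixpoint:
pass 1:
  A via A→c: +{c}
  B via B→A: +{c}
  C via C→c: +{c}
  S via S→C S b: +{c}
  S via S→a d: +{a}
  S via S→b d: +{b}
  S via S→d B: +{d}
  FIRST[S]={a,b,c,d}  FIRST[A]={c}  FIRST[B]={c}  FIRST[C]={c}
pass 2:
  B via B→S S: +{a,b,d}
  FIRST[S]={a,b,c,d}  FIRST[A]={c}  FIRST[B]={a,b,c,d}  FIRST[C]={c}
pass 3: done
  FIRST[S]={a,b,c,d}  FIRST[A]={c}  FIRST[B]={a,b,c,d}  FIRST[C]={c}

FIRST(S) = ["a", "b", "c", "d"]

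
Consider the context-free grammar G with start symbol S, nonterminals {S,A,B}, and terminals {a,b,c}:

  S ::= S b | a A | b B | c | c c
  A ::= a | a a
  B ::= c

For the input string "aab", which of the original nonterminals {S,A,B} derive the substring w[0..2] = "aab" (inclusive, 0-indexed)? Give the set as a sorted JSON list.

Convert to CNF:
  S -> S T1 | T0 A | T1 B | T2 T2 | c
  A -> T0 T0 | a
  B -> c
  T0 -> a
  T1 -> b
  T2 -> c

CYK table (by increasing span), restricted to cells inside w[0..2]:
  T[0,0] 'a' = {A,T0}  orig:{A}
  T[1,1] 'a' = {A,T0}  orig:{A}
  T[2,2] 'b' = {T1}  orig:{}
  T[0,1] 'aa' = {A,S}
  T[1,2] 'ab' = ∅
  T[0,2] 'aab' = {S}

Original NTs in T[0,2] deriving "aab": ["S"]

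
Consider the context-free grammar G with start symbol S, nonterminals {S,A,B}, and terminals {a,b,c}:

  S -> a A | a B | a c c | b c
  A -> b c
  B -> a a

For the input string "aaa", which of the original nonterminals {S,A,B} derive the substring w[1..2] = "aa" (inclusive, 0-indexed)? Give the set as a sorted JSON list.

CNF form of G:
  S -> T0 T1 | T2 A | T2 B | T2 X3
  A -> T0 T1
  B -> T2 T2
  T0 -> b
  T1 -> c
  T2 -> a
  X3 -> T1 T1

CYK fill, restricted to cells inside w[1..2]:
  [1..1]={T2}  "a"  orig:{}
  [2..2]={T2}  "a"  orig:{}
  [1..2]={B}  "aa"

Original NTs in T[1,2] deriving "aa": ["B"]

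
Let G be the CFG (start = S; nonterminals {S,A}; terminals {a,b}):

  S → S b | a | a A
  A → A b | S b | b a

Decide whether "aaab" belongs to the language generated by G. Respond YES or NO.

CNF form of G:
  S -> S T0 | T1 A | a
  A -> A T0 | S T0 | T0 T1
  T0 -> b
  T1 -> a

CYK fill:
  T[0,0] 'a' = {S,T1}  orig:{S}
  T[1,1] 'a' = {S,T1}  orig:{S}
  T[2,2] 'a' = {S,T1}  orig:{S}
  T[3,3] 'b' = {T0}  orig:{}
  T[0,1] 'aa' = ∅
  T[1,2] 'aa' = ∅
  T[2,3] 'ab' = {A,S}
  T[0,2] 'aaa' = ∅
  T[1,3] 'aab' = {S}
  T[0,3] 'aaab' = ∅

S ∉ T[0,3] ⇒ NO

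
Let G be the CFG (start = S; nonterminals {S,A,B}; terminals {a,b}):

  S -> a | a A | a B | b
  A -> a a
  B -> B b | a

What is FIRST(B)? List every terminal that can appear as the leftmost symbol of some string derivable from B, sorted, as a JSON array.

FIRST sets, iterate to fixpoint:
[1]
  A via A→a a: +{a}
  B via B→a: +{a}
  S via S→a: +{a}
  S via S→b: +{b}
  FIRST[S]={a,b}  FIRST[A]={a}  FIRST[B]={a}
[2] (stable)
  FIRST[S]={a,b}  FIRST[A]={a}  FIRST[B]={a}

FIRST(B) = ["a"]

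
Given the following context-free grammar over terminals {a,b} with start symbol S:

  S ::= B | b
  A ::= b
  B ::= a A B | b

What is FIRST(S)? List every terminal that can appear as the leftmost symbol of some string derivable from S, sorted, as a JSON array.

Compute FIRST by fixpoint:
round 1:
  A via A→b: +{b}
  B via B→a A B: +{a}
  B via B→b: +{b}
  S via S→B: +{a,b}
  FIRST(S)={a,b}  FIRST(A)={b}  FIRST(B)={a,b}
round 2: done
  FIRST(S)={a,b}  FIRST(A)={b}  FIRST(B)={a,b}

FIRST(S) = ["a", "b"]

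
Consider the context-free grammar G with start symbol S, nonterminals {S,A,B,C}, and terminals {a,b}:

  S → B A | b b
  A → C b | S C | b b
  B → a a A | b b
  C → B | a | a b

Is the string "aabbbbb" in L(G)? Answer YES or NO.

CNF form of G:
  S -> B A | T0 T0
  A -> C T0 | S C | T0 T0
  B -> T0 T0 | T1 X2
  C -> T0 T0 | T1 T0 | T1 X3 | a
  T0 -> b
  T1 -> a
  X2 -> T1 A
  X3 -> T1 A

CYK fill:
  cell(0,0) a: {C,T1}  orig:{C}
  cell(1,1) a: {C,T1}  orig:{C}
  cell(2,2) b: {T0}  orig:{}
  cell(3,3) b: {T0}  orig:{}
  cell(4,4) b: {T0}  orig:{}
  cell(5,5) b: {T0}  orig:{}
  cell(6,6) b: {T0}  orig:{}
  cell(0,1) aa: ∅
  cell(1,2) ab: {A,C}
  cell(2,3) bb: {A,B,C,S}
  cell(3,4) bb: {A,B,C,S}
  cell(4,5) bb: {A,B,C,S}
  cell(5,6) bb: {A,B,C,S}
  cell(0,2) aab: {X2,X3}  orig:{}
  cell(1,3) abb: {A,X2,X3}  orig:{A}
  cell(2,4) bbb: {A}
  cell(3,5) bbb: {A}
  cell(4,6) bbb: {A}
  cell(0,3) aabb: {B,C,X2,X3}  orig:{B,C}
  cell(1,4) abbb: {X2,X3}  orig:{}
  cell(2,5) bbbb: {A,S}
  cell(3,6) bbbb: {A,S}
  cell(0,4) aabbb: {A,B,C}
  cell(1,5) abbbb: {X2,X3}  orig:{}
  cell(2,6) bbbbb: {S}
  cell(0,5) aabbbb: {A,B,C,S}
  cell(1,6) abbbbb: ∅
  cell(0,6) aabbbbb: {A,S}

S ∈ T[0,6] ⇒ YES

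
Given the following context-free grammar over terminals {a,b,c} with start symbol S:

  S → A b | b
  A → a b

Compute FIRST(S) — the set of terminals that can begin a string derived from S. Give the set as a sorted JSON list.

FIRST iteration:
round 1:
  A via A→a b: +{a}
  S via S→A b: +{a}
  S via S→b: +{b}
  FIRST[S]={a,b}  FIRST[A]={a}
round 2: (stable)
  FIRST[S]={a,b}  FIRST[A]={a}

FIRST(S) = ["a", "b"]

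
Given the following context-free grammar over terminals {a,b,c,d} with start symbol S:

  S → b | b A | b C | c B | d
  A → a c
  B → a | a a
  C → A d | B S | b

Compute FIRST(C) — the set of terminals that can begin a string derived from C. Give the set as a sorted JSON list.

Compute FIRST by fixpoint:
[1]
  A via A→a c: +{a}
  B via B→a: +{a}
  C via C→A d: +{a}
  C via C→b: +{b}
  S via S→b: +{b}
  S via S→c B: +{c}
  S via S→d: +{d}
  FIRST(S)={b,c,d}  FIRST(A)={a}  FIRST(B)={a}  FIRST(C)={a,b}
[2] — fixpoint
  FIRST(S)={b,c,d}  FIRST(A)={a}  FIRST(B)={a}  FIRST(C)={a,b}

FIRST(C) = ["a", "b"]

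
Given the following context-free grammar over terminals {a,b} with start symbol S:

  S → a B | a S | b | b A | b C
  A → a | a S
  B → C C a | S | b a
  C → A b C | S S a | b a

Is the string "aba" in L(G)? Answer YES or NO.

CNF form of G:
  S -> T0 B | T0 S | T1 A | T1 C | b
  A -> T0 S | a
  B -> C X2 | T0 B | T0 S | T1 A | T1 C | T1 T0 | b
  C -> A X3 | S X4 | T1 T0
  T0 -> a
  T1 -> b
  X2 -> C T0
  X3 -> T1 C
  X4 -> S T0

CYK table (by increasing span):
  cell(0,0) a: {A,T0}  orig:{A}
  cell(1,1) b: {B,S,T1}  orig:{B,S}
  cell(2,2) a: {A,T0}  orig:{A}
  cell(0,1) ab: {A,B,S}
  cell(1,2) ba: {B,C,S,X4}  orig:{B,C,S}
  cell(0,2) aba: {A,B,S,X4}  orig:{A,B,S}

S ∈ T[0,2] ⇒ YES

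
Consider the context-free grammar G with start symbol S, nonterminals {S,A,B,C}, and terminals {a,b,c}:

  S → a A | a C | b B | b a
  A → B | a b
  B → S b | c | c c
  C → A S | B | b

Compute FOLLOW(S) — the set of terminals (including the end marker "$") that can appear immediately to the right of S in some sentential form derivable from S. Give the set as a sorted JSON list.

Compute FIRST by fixpoint:
[1]
  A via A→a b: +{a}
  B via B→c: +{c}
  C via C→A S: +{a}
  C via C→B: +{c}
  C via C→b: +{b}
  S via S→a A: +{a}
  S via S→b B: +{b}
  FIRST[S]={a,b}  FIRST[A]={a}  FIRST[B]={c}  FIRST[C]={a,b,c}
[2]
  A via A→B: +{c}
  B via B→S b: +{a,b}
  FIRST[S]={a,b}  FIRST[A]={a,c}  FIRST[B]={a,b,c}  FIRST[C]={a,b,c}
[3]
  A via A→B: +{b}
  FIRST[S]={a,b}  FIRST[A]={a,b,c}  FIRST[B]={a,b,c}  FIRST[C]={a,b,c}
[4] (no change)
  FIRST[S]={a,b}  FIRST[A]={a,b,c}  FIRST[B]={a,b,c}  FIRST[C]={a,b,c}

Compute FOLLOW by fixpoint:
initialize: $ ∈ FOLLOW(S)
pass 1:
  B→S b: FOLLOW(S) ⊇ FIRST(b) = {b}; new: +{b}
  C→A S: FOLLOW(A) ⊇ FIRST(S) = {a,b}; new: +{a,b}
  S→a A: FOLLOW(A) ⊇ FOLLOW(S) ⊇ {$,b}; new: +{$}
  S→a C: FOLLOW(C) ⊇ FOLLOW(S) ⊇ {$,b}; new: +{$,b}
  S→b B: FOLLOW(B) ⊇ FOLLOW(S) ⊇ {$,b}; new: +{$,b}
  FOLLOW[S]={$,b}  FOLLOW[A]={$,a,b}  FOLLOW[B]={$,b}  FOLLOW[C]={$,b}
pass 2:
  A→B: FOLLOW(B) ⊇ FOLLOW(A) ⊇ {$,a,b}; new: +{a}
  FOLLOW[S]={$,b}  FOLLOW[A]={$,a,b}  FOLLOW[B]={$,a,b}  FOLLOW[C]={$,b}
pass 3: done
  FOLLOW[S]={$,b}  FOLLOW[A]={$,a,b}  FOLLOW[B]={$,a,b}  FOLLOW[C]={$,b}

FOLLOW(S) = ["$", "b"]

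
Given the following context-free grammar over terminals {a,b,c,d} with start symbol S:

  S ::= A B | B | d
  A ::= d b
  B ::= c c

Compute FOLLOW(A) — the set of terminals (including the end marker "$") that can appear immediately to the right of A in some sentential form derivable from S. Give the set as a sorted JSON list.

FIRST sets, iterate to fixpoint:
round 1:
  A via A→d b: +{d}
  B via B→c c: +{c}
  S via S→A B: +{d}
  S via S→B: +{c}
  FIRST(S)={c,d}  FIRST(A)={d}  FIRST(B)={c}
round 2: — fixpoint
  FIRST(S)={c,d}  FIRST(A)={d}  FIRST(B)={c}

FOLLOW iteration:
FOLLOW(S) := {$}
iter 1:
  S→A B: FOLLOW(A) ⊇ FIRST(B) = {c}; new: +{c}
  S→A B: FOLLOW(B) ⊇ FOLLOW(S) ⊇ {$}; new: +{$}
  S: {$}  A: {c}  B: {$}
iter 2: done
  S: {$}  A: {c}  B: {$}

FOLLOW(A) = ["c"]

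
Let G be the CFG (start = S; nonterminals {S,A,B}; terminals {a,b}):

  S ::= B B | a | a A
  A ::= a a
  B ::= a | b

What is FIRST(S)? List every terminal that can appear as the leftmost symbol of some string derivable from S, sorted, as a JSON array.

FIRST sets, iterate to fixpoint:
iter 1:
  A via A→a a: +{a}
  B via B→a: +{a}
  B via B→b: +{b}
  S via S→B B: +{a,b}
  FIRST[S]={a,b}  FIRST[A]={a}  FIRST[B]={a,b}
iter 2: (no change)
  FIRST[S]={a,b}  FIRST[A]={a}  FIRST[B]={a,b}

FIRST(S) = ["a", "b"]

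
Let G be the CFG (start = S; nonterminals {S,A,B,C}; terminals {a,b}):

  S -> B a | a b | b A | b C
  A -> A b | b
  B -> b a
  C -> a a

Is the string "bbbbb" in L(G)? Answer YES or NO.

CNF form of G:
  S -> B T1 | T0 A | T0 C | T1 T0
  A -> A T0 | b
  B -> T0 T1
  C -> T1 T1
  T0 -> b
  T1 -> a

CYK table (by increasing span):
  cell(0,0) b: {A,T0}  orig:{A}
  cell(1,1) b: {A,T0}  orig:{A}
  cell(2,2) b: {A,T0}  orig:{A}
  cell(3,3) b: {A,T0}  orig:{A}
  cell(4,4) b: {A,T0}  orig:{A}
  cell(0,1) bb: {A,S}
  cell(1,2) bb: {A,S}
  cell(2,3) bb: {A,S}
  cell(3,4) bb: {A,S}
  cell(0,2) bbb: {A,S}
  cell(1,3) bbb: {A,S}
  cell(2,4) bbb: {A,S}
  cell(0,3) bbbb: {A,S}
  cell(1,4) bbbb: {A,S}
  cell(0,4) bbbbb: {A,S}

S ∈ T[0,4] ⇒ YES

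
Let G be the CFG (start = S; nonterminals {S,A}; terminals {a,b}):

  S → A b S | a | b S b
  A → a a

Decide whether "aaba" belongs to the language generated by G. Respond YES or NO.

CNF form of G:
  S -> A X2 | T1 X3 | a
  A -> T0 T0
  T0 -> a
  T1 -> b
  X2 -> T1 S
  X3 -> S T1

CYK fill:
  [0..0]={S,T0}  "a"  orig:{S}
  [1..1]={S,T0}  "a"  orig:{S}
  [2..2]={T1}  "b"  orig:{}
  [3..3]={S,T0}  "a"  orig:{S}
  [0..1]={A}  "aa"
  [1..2]={X3}  "ab"  orig:{}
  [2..3]={X2}  "ba"  orig:{}
  [0..2]=∅  "aab"
  [1..3]=∅  "aba"
  [0..3]={S}  "aaba"

S ∈ T[0,3] ⇒ YES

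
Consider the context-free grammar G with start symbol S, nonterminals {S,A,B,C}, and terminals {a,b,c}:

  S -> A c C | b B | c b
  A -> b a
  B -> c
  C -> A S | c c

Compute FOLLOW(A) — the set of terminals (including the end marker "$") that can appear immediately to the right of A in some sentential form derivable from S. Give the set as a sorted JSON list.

Compute FIRST by fixpoint:
round 1:
  A via A→b a: +{b}
  B via B→c: +{c}
  C via C→A S: +{b}
  C via C→c c: +{c}
  S via S→A c C: +{b}
  S via S→c b: +{c}
  FIRST[S]={b,c}  FIRST[A]={b}  FIRST[B]={c}  FIRST[C]={b,c}
round 2: — fixpoint
  FIRST[S]={b,c}  FIRST[A]={b}  FIRST[B]={c}  FIRST[C]={b,c}

FOLLOW sets:
seed FOLLOW(S) with $
[1]
  C→A S: FOLLOW(A) ⊇ FIRST(S) = {b,c}; new: +{b,c}
  S→A c C: FOLLOW(C) ⊇ FOLLOW(S) ⊇ {$}; new: +{$}
  S→b B: FOLLOW(B) ⊇ FOLLOW(S) ⊇ {$}; new: +{$}
  FOLLOW[S]={$}  FOLLOW[A]={b,c}  FOLLOW[B]={$}  FOLLOW[C]={$}
[2] done
  FOLLOW[S]={$}  FOLLOW[A]={b,c}  FOLLOW[B]={$}  FOLLOW[C]={$}

FOLLOW(A) = ["b", "c"]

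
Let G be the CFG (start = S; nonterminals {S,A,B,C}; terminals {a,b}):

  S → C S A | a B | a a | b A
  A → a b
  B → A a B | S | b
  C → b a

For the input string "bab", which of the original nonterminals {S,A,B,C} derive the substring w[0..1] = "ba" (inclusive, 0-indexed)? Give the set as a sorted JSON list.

CNF form of G:
  S -> C X4 | T0 B | T0 T0 | T1 A
  A -> T0 T1
  B -> A X2 | C X3 | T0 B | T0 T0 | T1 A | b
  C -> T1 T0
  T0 -> a
  T1 -> b
  X2 -> T0 B
  X3 -> S A
  X4 -> S A

CYK fill (cells [i..j] with 0 ≤ i ≤ j ≤ 1 only):
  [0..0]={B,T1}  "b"  orig:{B}
  [1..1]={T0}  "a"  orig:{}
  [0..1]={C}  "ba"

Original NTs in T[0,1] deriving "ba": ["C"]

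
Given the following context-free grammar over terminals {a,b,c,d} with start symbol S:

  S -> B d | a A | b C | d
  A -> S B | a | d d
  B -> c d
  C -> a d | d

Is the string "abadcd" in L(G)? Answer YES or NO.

Convert to CNF:
  S -> B T0 | T2 A | T3 C | d
  A -> S B | T0 T0 | a
  B -> T1 T0
  C -> T2 T0 | d
  T0 -> d
  T1 -> c
  T2 -> a
  T3 -> b

CYK fill:
  cell(0,0) a: {A,T2}  orig:{A}
  cell(1,1) b: {T3}  orig:{}
  cell(2,2) a: {A,T2}  orig:{A}
  cell(3,3) d: {C,S,T0}  orig:{C,S}
  cell(4,4) c: {T1}  orig:{}
  cell(5,5) d: {C,S,T0}  orig:{C,S}
  cell(0,1) ab: ∅
  cell(1,2) ba: ∅
  cell(2,3) ad: {C}
  cell(3,4) dc: ∅
  cell(4,5) cd: {B}
  cell(0,2) aba: ∅
  cell(1,3) bad: {S}
  cell(2,4) adc: ∅
  cell(3,5) dcd: {A}
  cell(0,3) abad: ∅
  cell(1,4) badc: ∅
  cell(2,5) adcd: {S}
  cell(0,4) abadc: ∅
  cell(1,5) badcd: {A}
  cell(0,5) abadcd: {S}

S ∈ T[0,5] ⇒ YES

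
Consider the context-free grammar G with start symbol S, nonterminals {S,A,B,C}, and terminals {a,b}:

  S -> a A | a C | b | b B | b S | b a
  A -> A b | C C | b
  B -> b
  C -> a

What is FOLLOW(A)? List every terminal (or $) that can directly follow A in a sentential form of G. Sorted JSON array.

FIRST sets, iterate to fixpoint:
iter 1:
  A via A→b: +{b}
  B via B→b: +{b}
  C via C→a: +{a}
  S via S→a A: +{a}
  S via S→b: +{b}
  FIRST(S)={a,b}  FIRST(A)={b}  FIRST(B)={b}  FIRST(C)={a}
iter 2:
  A via A→C C: +{a}
  FIRST(S)={a,b}  FIRST(A)={a,b}  FIRST(B)={b}  FIRST(C)={a}
iter 3: (no change)
  FIRST(S)={a,b}  FIRST(A)={a,b}  FIRST(B)={b}  FIRST(C)={a}

FOLLOW iteration:
initialize: $ ∈ FOLLOW(S)
[1]
  A→A b: FOLLOW(A) ⊇ FIRST(b) = {b}; new: +{b}
  A→C C: FOLLOW(C) ⊇ FIRST(C) = {a}; new: +{a}
  A→C C: FOLLOW(C) ⊇ FOLLOW(A) ⊇ {b}; new: +{b}
  S→a A: FOLLOW(A) ⊇ FOLLOW(S) ⊇ {$}; new: +{$}
  S→a C: FOLLOW(C) ⊇ FOLLOW(S) ⊇ {$}; new: +{$}
  S→b B: FOLLOW(B) ⊇ FOLLOW(S) ⊇ {$}; new: +{$}
  FOLLOW[S]={$}  FOLLOW[A]={$,b}  FOLLOW[B]={$}  FOLLOW[C]={$,a,b}
[2] — fixpoint
  FOLLOW[S]={$}  FOLLOW[A]={$,b}  FOLLOW[B]={$}  FOLLOW[C]={$,a,b}

FOLLOW(A) = ["$", "b"]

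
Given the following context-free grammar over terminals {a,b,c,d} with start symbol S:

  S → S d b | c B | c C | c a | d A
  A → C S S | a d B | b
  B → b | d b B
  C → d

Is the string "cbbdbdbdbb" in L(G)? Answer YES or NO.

CNF form of G:
  S -> S X7 | T1 A | T3 B | T3 C | T3 T0
  A -> C X4 | T0 X5 | b
  B -> T1 X6 | b
  C -> d
  T0 -> a
  T1 -> d
  T2 -> b
  T3 -> c
  X4 -> S S
  X5 -> T1 B
  X6 -> T2 B
  X7 -> T1 T2

CYK fill:
  T[0,0] 'c' = {T3}  orig:{}
  T[1,1] 'b' = {A,B,T2}  orig:{A,B}
  T[2,2] 'b' = {A,B,T2}  orig:{A,B}
  T[3,3] 'd' = {C,T1}  orig:{C}
  T[4,4] 'b' = {A,B,T2}  orig:{A,B}
  T[5,5] 'd' = {C,T1}  orig:{C}
  T[6,6] 'b' = {A,B,T2}  orig:{A,B}
  T[7,7] 'd' = {C,T1}  orig:{C}
  T[8,8] 'b' = {A,B,T2}  orig:{A,B}
  T[9,9] 'b' = {A,B,T2}  orig:{A,B}
  T[0,1] 'cb' = {S}
  T[1,2] 'bb' = {X6}  orig:{}
  T[2,3] 'bd' = ∅
  T[3,4] 'db' = {S,X5,X7}  orig:{S}
  T[4,5] 'bd' = ∅
  T[5,6] 'db' = {S,X5,X7}  orig:{S}
  T[6,7] 'bd' = ∅
  T[7,8] 'db' = {S,X5,X7}  orig:{S}
  T[8,9] 'bb' = {X6}  orig:{}
  T[0,2] 'cbb' = ∅
  T[1,3] 'bbd' = ∅
  T[2,4] 'bdb' = ∅
  T[3,5] 'dbd' = ∅
  T[4,6] 'bdb' = ∅
  T[5,7] 'dbd' = ∅
  T[6,8] 'bdb' = ∅
  T[7,9] 'dbb' = {B}
  T[0,3] 'cbbd' = ∅
  T[1,4] 'bbdb' = ∅
  T[2,5] 'bdbd' = ∅
  T[3,6] 'dbdb' = {S,X4}  orig:{S}
  T[4,7] 'bdbd' = ∅
  T[5,8] 'dbdb' = {S,X4}  orig:{S}
  T[6,9] 'bdbb' = {X6}  orig:{}
  T[0,4] 'cbbdb' = ∅
  T[1,5] 'bbdbd' = ∅
  T[2,6] 'bdbdb' = ∅
  T[3,7] 'dbdbd' = ∅
  T[4,8] 'bdbdb' = ∅
  T[5,9] 'dbdbb' = {B}
  T[0,5] 'cbbdbd' = ∅
  T[1,6] 'bbdbdb' = ∅
  T[2,7] 'bdbdbd' = ∅
  T[3,8] 'dbdbdb' = {S,X4}  orig:{S}
  T[4,9] 'bdbdbb' = {X6}  orig:{}
  T[0,6] 'cbbdbdb' = ∅
  T[1,7] 'bbdbdbd' = ∅
  T[2,8] 'bdbdbdb' = ∅
  T[3,9] 'dbdbdbb' = {B}
  T[0,7] 'cbbdbdbd' = ∅
  T[1,8] 'bbdbdbdb' = ∅
  T[2,9] 'bdbdbdbb' = {X6}  orig:{}
  T[0,8] 'cbbdbdbdb' = ∅
  T[1,9] 'bbdbdbdbb' = ∅
  T[0,9] 'cbbdbdbdbb' = ∅

S ∉ T[0,9] ⇒ NO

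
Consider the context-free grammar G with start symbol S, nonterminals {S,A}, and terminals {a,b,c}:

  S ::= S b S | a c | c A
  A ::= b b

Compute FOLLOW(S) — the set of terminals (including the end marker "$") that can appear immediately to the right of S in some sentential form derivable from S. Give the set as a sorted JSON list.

FIRST iteration:
round 1:
  A via A→b b: +{b}
  S via S→a c: +{a}
  S via S→c A: +{c}
  FIRST[S]={a,c}  FIRST[A]={b}
round 2: (stable)
  FIRST[S]={a,c}  FIRST[A]={b}

FOLLOW sets:
seed FOLLOW(S) with $
[1]
  S→S b S: FOLLOW(S) ⊇ FIRST(b) = {b}; new: +{b}
  S→c A: FOLLOW(A) ⊇ FOLLOW(S) ⊇ {$,b}; new: +{$,b}
  FOLLOW(S)={$,b}  FOLLOW(A)={$,b}
[2] done
  FOLLOW(S)={$,b}  FOLLOW(A)={$,b}

FOLLOW(S) = ["$", "b"]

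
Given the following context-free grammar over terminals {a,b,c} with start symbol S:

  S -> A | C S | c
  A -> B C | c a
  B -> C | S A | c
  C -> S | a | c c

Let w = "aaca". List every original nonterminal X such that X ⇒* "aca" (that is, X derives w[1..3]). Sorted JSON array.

CNF form of G:
  S -> B C | C S | T0 T1 | c
  A -> B C | T0 T1
  B -> B C | C S | S A | T0 T0 | T0 T1 | a | c
  C -> B C | C S | T0 T0 | T0 T1 | a | c
  T0 -> c
  T1 -> a

Fill CYK table bottom-up — only the sub-triangle for w[1..3]:
  cell(1,1) a: {B,C,T1}  orig:{B,C}
  cell(2,2) c: {B,C,S,T0}  orig:{B,C,S}
  cell(3,3) a: {B,C,T1}  orig:{B,C}
  cell(1,2) ac: {A,B,C,S}
  cell(2,3) ca: {A,B,C,S}
  cell(1,3) aca: {A,B,C,S}

Original NTs in T[1,3] deriving "aca": ["A", "B", "C", "S"]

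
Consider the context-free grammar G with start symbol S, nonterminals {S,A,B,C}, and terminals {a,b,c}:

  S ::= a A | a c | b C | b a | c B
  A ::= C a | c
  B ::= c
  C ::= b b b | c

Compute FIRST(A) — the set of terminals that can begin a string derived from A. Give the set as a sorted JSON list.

FIRST iteration:
round 1:
  A via A→c: +{c}
  B via B→c: +{c}
  C via C→b b b: +{b}
  C via C→c: +{c}
  S via S→a A: +{a}
  S via S→b C: +{b}
  S via S→c B: +{c}
  S: {a,b,c}  A: {c}  B: {c}  C: {b,c}
round 2:
  A via A→C a: +{b}
  S: {a,b,c}  A: {b,c}  B: {c}  C: {b,c}
round 3: (stable)
  S: {a,b,c}  A: {b,c}  B: {c}  C: {b,c}

FIRST(A) = ["b", "c"]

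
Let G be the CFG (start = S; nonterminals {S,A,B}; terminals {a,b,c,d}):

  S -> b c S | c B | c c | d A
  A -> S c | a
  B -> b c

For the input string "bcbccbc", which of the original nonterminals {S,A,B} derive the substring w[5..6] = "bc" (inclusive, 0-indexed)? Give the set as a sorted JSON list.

Convert to CNF:
  S -> T0 B | T0 T0 | T1 X3 | T2 A
  A -> S T0 | a
  B -> T1 T0
  T0 -> c
  T1 -> b
  T2 -> d
  X3 -> T0 S

Fill CYK table bottom-up (cells [i..j] with 5 ≤ i ≤ j ≤ 6 only):
  [5..5]={T1}  "b"  orig:{}
  [6..6]={T0}  "c"  orig:{}
  [5..6]={B}  "bc"

Original NTs in T[5,6] deriving "bc": ["B"]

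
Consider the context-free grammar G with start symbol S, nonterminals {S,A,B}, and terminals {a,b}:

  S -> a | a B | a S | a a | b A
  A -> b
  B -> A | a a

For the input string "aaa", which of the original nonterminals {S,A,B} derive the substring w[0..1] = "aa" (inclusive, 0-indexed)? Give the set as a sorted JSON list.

CNF form of G:
  S -> T0 B | T0 S | T0 T0 | T1 A | a
  A -> b
  B -> T0 T0 | b
  T0 -> a
  T1 -> b

CYK fill — only the sub-triangle for w[0..1]:
  cell(0,0) a: {S,T0}  orig:{S}
  cell(1,1) a: {S,T0}  orig:{S}
  cell(0,1) aa: {B,S}

Original NTs in T[0,1] deriving "aa": ["B", "S"]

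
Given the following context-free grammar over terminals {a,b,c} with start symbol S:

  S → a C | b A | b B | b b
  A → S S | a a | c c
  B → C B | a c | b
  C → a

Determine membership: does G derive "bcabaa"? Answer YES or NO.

CNF form of G:
  S -> T0 C | T2 A | T2 B | T2 T2
  A -> S S | T0 T0 | T1 T1
  B -> C B | T0 T1 | b
  C -> a
  T0 -> a
  T1 -> c
  T2 -> b

Fill CYK table bottom-up:
  cell(0,0) b: {B,T2}  orig:{B}
  cell(1,1) c: {T1}  orig:{}
  cell(2,2) a: {C,T0}  orig:{C}
  cell(3,3) b: {B,T2}  orig:{B}
  cell(4,4) a: {C,T0}  orig:{C}
  cell(5,5) a: {C,T0}  orig:{C}
  cell(0,1) bc: ∅
  cell(1,2) ca: ∅
  cell(2,3) ab: {B}
  cell(3,4) ba: ∅
  cell(4,5) aa: {A,S}
  cell(0,2) bca: ∅
  cell(1,3) cab: ∅
  cell(2,4) aba: ∅
  cell(3,5) baa: {S}
  cell(0,3) bcab: ∅
  cell(1,4) caba: ∅
  cell(2,5) abaa: ∅
  cell(0,4) bcaba: ∅
  cell(1,5) cabaa: ∅
  cell(0,5) bcabaa: ∅

S ∉ T[0,5] ⇒ NO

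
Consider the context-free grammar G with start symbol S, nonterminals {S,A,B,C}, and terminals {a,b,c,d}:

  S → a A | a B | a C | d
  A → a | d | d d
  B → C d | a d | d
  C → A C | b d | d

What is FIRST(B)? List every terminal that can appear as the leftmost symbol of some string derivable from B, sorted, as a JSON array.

FIRST iteration:
pass 1:
  A via A→a: +{a}
  A via A→d: +{d}
  B via B→a d: +{a}
  B via B→d: +{d}
  C via C→A C: +{a,d}
  C via C→b d: +{b}
  S via S→a A: +{a}
  S via S→d: +{d}
  FIRST(S)={a,d}  FIRST(A)={a,d}  FIRST(B)={a,d}  FIRST(C)={a,b,d}
pass 2:
  B via B→C d: +{b}
  FIRST(S)={a,d}  FIRST(A)={a,d}  FIRST(B)={a,b,d}  FIRST(C)={a,b,d}
pass 3: (no change)
  FIRST(S)={a,d}  FIRST(A)={a,d}  FIRST(B)={a,b,d}  FIRST(C)={a,b,d}

FIRST(B) = ["a", "b", "d"]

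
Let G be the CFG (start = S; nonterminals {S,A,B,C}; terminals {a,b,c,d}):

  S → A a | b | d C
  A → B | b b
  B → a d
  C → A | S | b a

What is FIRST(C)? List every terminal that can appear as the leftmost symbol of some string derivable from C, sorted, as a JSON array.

FIRST iteration:
iter 1:
  A via A→b b: +{b}
  B via B→a d: +{a}
  C via C→A: +{b}
  S via S→A a: +{b}
  S via S→d C: +{d}
  FIRST(S)={b,d}  FIRST(A)={b}  FIRST(B)={a}  FIRST(C)={b}
iter 2:
  A via A→B: +{a}
  C via C→A: +{a}
  C via C→S: +{d}
  S via S→A a: +{a}
  FIRST(S)={a,b,d}  FIRST(A)={a,b}  FIRST(B)={a}  FIRST(C)={a,b,d}
iter 3: done
  FIRST(S)={a,b,d}  FIRST(A)={a,b}  FIRST(B)={a}  FIRST(C)={a,b,d}

FIRST(C) = ["a", "b", "d"]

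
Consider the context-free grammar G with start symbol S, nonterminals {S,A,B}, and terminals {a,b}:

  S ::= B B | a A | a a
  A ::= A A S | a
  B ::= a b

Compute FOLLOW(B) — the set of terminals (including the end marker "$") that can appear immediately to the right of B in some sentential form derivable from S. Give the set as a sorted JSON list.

FIRST sets, iterate to fixpoint:
round 1:
  A via A→a: +{a}
  B via B→a b: +{a}
  S via S→B B: +{a}
  FIRST[S]={a}  FIRST[A]={a}  FIRST[B]={a}
round 2: done
  FIRST[S]={a}  FIRST[A]={a}  FIRST[B]={a}

FOLLOW iteration:
seed FOLLOW(S) with $
pass 1:
  A→A A S: FOLLOW(A) ⊇ FIRST(A) = {a}; new: +{a}
  A→A A S: FOLLOW(S) ⊇ FOLLOW(A) ⊇ {a}; new: +{a}
  S→B B: FOLLOW(B) ⊇ FIRST(B) = {a}; new: +{a}
  S→B B: FOLLOW(B) ⊇ FOLLOW(S) ⊇ {$,a}; new: +{$}
  S→a A: FOLLOW(A) ⊇ FOLLOW(S) ⊇ {$,a}; new: +{$}
  FOLLOW[S]={$,a}  FOLLOW[A]={$,a}  FOLLOW[B]={$,a}
pass 2: (stable)
  FOLLOW[S]={$,a}  FOLLOW[A]={$,a}  FOLLOW[B]={$,a}

FOLLOW(B) = ["$", "a"]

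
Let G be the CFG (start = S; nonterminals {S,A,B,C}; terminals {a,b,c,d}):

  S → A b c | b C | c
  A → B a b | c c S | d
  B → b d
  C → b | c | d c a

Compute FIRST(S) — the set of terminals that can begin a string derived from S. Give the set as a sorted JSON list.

Compute FIRST by fixpoint:
pass 1:
  A via A→c c S: +{c}
  A via A→d: +{d}
  B via B→b d: +{b}
  C via C→b: +{b}
  C via C→c: +{c}
  C via C→d c a: +{d}
  S via S→A b c: +{c,d}
  S via S→b C: +{b}
  S: {b,c,d}  A: {c,d}  B: {b}  C: {b,c,d}
pass 2:
  A via A→B a b: +{b}
  S: {b,c,d}  A: {b,c,d}  B: {b}  C: {b,c,d}
pass 3: done
  S: {b,c,d}  A: {b,c,d}  B: {b}  C: {b,c,d}

FIRST(S) = ["b", "c", "d"]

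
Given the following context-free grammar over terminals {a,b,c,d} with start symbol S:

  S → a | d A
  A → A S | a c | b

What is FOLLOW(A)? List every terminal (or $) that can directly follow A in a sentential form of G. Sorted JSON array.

Compute FIRST by fixpoint:
iter 1:
  A via A→a c: +{a}
  A via A→b: +{b}
  S via S→a: +{a}
  S via S→d A: +{d}
  S: {a,d}  A: {a,b}
iter 2: done
  S: {a,d}  A: {a,b}

FOLLOW sets:
seed FOLLOW(S) with $
iter 1:
  A→A S: FOLLOW(A) ⊇ FIRST(S) = {a,d}; new: +{a,d}
  A→A S: FOLLOW(S) ⊇ FOLLOW(A) ⊇ {a,d}; new: +{a,d}
  S→d A: FOLLOW(A) ⊇ FOLLOW(S) ⊇ {$,a,d}; new: +{$}
  FOLLOW(S)={$,a,d}  FOLLOW(A)={$,a,d}
iter 2: — fixpoint
  FOLLOW(S)={$,a,d}  FOLLOW(A)={$,a,d}

FOLLOW(A) = ["$", "a", "d"]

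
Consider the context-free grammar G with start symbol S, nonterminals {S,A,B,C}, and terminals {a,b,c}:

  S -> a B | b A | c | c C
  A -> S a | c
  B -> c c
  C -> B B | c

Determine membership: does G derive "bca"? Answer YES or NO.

CNF form of G:
  S -> T0 B | T1 C | T2 A | c
  A -> S T0 | c
  B -> T1 T1
  C -> B B | c
  T0 -> a
  T1 -> c
  T2 -> b

CYK table (by increasing span):
  [0..0]={T2}  "b"  orig:{}
  [1..1]={A,C,S,T1}  "c"  orig:{A,C,S}
  [2..2]={T0}  "a"  orig:{}
  [0..1]={S}  "bc"
  [1..2]={A}  "ca"
  [0..2]={A,S}  "bca"

S ∈ T[0,2] ⇒ YES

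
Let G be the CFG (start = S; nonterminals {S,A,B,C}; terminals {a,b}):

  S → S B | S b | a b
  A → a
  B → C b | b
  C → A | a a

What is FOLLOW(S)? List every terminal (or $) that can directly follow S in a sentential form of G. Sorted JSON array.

FIRST sets, iterate to fixpoint:
iter 1:
  A via A→a: +{a}
  B via B→b: +{b}
  C via C→A: +{a}
  S via S→a b: +{a}
  FIRST(S)={a}  FIRST(A)={a}  FIRST(B)={b}  FIRST(C)={a}
iter 2:
  B via B→C b: +{a}
  FIRST(S)={a}  FIRST(A)={a}  FIRST(B)={a,b}  FIRST(C)={a}
iter 3: (no change)
  FIRST(S)={a}  FIRST(A)={a}  FIRST(B)={a,b}  FIRST(C)={a}

FOLLOW iteration:
initialize: $ ∈ FOLLOW(S)
round 1:
  B→C b: FOLLOW(C) ⊇ FIRST(b) = {b}; new: +{b}
  C→A: FOLLOW(A) ⊇ FOLLOW(C) ⊇ {b}; new: +{b}
  S→S B: FOLLOW(S) ⊇ FIRST(B) = {a,b}; new: +{a,b}
  S→S B: FOLLOW(B) ⊇ FOLLOW(S) ⊇ {$,a,b}; new: +{$,a,b}
  FOLLOW[S]={$,a,b}  FOLLOW[A]={b}  FOLLOW[B]={$,a,b}  FOLLOW[C]={b}
round 2: (stable)
  FOLLOW[S]={$,a,b}  FOLLOW[A]={b}  FOLLOW[B]={$,a,b}  FOLLOW[C]={b}

FOLLOW(S) = ["$", "a", "b"]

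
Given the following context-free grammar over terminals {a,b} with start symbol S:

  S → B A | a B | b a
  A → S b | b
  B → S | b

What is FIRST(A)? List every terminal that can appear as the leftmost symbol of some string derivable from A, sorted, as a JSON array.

FIRST iteration:
round 1:
  A via A→b: +{b}
  B via B→b: +{b}
  S via S→B A: +{b}
  S via S→a B: +{a}
  S: {a,b}  A: {b}  B: {b}
round 2:
  A via A→S b: +{a}
  B via B→S: +{a}
  S: {a,b}  A: {a,b}  B: {a,b}
round 3: — fixpoint
  S: {a,b}  A: {a,b}  B: {a,b}

FIRST(A) = ["a", "b"]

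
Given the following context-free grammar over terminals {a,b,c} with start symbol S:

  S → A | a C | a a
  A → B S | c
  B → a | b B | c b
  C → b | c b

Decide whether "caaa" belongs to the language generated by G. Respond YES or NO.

Convert to CNF:
  S -> B S | T2 C | T2 T2 | c
  A -> B S | c
  B -> T0 B | T1 T0 | a
  C -> T1 T0 | b
  T0 -> b
  T1 -> c
  T2 -> a

Fill CYK table bottom-up:
  [0..0]={A,S,T1}  "c"  orig:{A,S}
  [1..1]={B,T2}  "a"  orig:{B}
  [2..2]={B,T2}  "a"  orig:{B}
  [3..3]={B,T2}  "a"  orig:{B}
  [0..1]=∅  "ca"
  [1..2]={S}  "aa"
  [2..3]={S}  "aa"
  [0..2]=∅  "caa"
  [1..3]={A,S}  "aaa"
  [0..3]=∅  "caaa"

S ∉ T[0,3] ⇒ NO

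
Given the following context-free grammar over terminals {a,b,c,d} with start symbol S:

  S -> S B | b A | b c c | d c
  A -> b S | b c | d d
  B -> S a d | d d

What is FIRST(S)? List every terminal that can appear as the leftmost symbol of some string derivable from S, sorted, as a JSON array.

Compute FIRST by fixpoint:
[1]
  A via A→b S: +{b}
  A via A→d d: +{d}
  B via B→d d: +{d}
  S via S→b A: +{b}
  S via S→d c: +{d}
  S: {b,d}  A: {b,d}  B: {d}
[2]
  B via B→S a d: +{b}
  S: {b,d}  A: {b,d}  B: {b,d}
[3] (no change)
  S: {b,d}  A: {b,d}  B: {b,d}

FIRST(S) = ["b", "d"]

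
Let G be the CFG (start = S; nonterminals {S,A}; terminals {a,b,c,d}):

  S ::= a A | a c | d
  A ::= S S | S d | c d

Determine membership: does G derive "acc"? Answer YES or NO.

CNF form of G:
  S -> T2 A | T2 T1 | d
  A -> S S | S T0 | T1 T0
  T0 -> d
  T1 -> c
  T2 -> a

CYK fill:
  T[0,0] 'a' = {T2}  orig:{}
  T[1,1] 'c' = {T1}  orig:{}
  T[2,2] 'c' = {T1}  orig:{}
  T[0,1] 'ac' = {S}
  T[1,2] 'cc' = ∅
  T[0,2] 'acc' = ∅

S ∉ T[0,2] ⇒ NO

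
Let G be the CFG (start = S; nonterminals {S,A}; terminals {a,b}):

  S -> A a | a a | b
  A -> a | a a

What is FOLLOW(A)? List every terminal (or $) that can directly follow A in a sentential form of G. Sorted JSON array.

Compute FIRST by fixpoint:
pass 1:
  A via A→a: +{a}
  S via S→A a: +{a}
  S via S→b: +{b}
  S: {a,b}  A: {a}
pass 2: (no change)
  S: {a,b}  A: {a}

FOLLOW iteration:
initialize: $ ∈ FOLLOW(S)
iter 1:
  S→A a: FOLLOW(A) ⊇ FIRST(a) = {a}; new: +{a}
  FOLLOW[S]={$}  FOLLOW[A]={a}
iter 2: done
  FOLLOW[S]={$}  FOLLOW[A]={a}

FOLLOW(A) = ["a"]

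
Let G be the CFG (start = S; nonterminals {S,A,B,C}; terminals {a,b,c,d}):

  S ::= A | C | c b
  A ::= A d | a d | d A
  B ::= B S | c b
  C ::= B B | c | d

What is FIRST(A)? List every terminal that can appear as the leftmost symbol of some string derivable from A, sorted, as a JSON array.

FIRST sets, iterate to fixpoint:
pass 1:
  A via A→a d: +{a}
  A via A→d A: +{d}
  B via B→c b: +{c}
  C via C→B B: +{c}
  C via C→d: +{d}
  S via S→A: +{a,d}
  S via S→C: +{c}
  S: {a,c,d}  A: {a,d}  B: {c}  C: {c,d}
pass 2: — fixpoint
  S: {a,c,d}  A: {a,d}  B: {c}  C: {c,d}

FIRST(A) = ["a", "d"]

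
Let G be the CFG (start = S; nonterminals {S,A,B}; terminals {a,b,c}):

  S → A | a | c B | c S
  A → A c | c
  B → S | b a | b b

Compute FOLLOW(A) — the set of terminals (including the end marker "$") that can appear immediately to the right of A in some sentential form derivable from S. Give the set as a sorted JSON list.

FIRST sets, iterate to fixpoint:
pass 1:
  A via A→c: +{c}
  B via B→b a: +{b}
  S via S→A: +{c}
  S via S→a: +{a}
  FIRST(S)={a,c}  FIRST(A)={c}  FIRST(B)={b}
pass 2:
  B via B→S: +{a,c}
  FIRST(S)={a,c}  FIRST(A)={c}  FIRST(B)={a,b,c}
pass 3: (stable)
  FIRST(S)={a,c}  FIRST(A)={c}  FIRST(B)={a,b,c}

FOLLOW iteration:
seed FOLLOW(S) with $
iter 1:
  A→A c: FOLLOW(A) ⊇ FIRST(c) = {c}; new: +{c}
  S→A: FOLLOW(A) ⊇ FOLLOW(S) ⊇ {$}; new: +{$}
  S→c B: FOLLOW(B) ⊇ FOLLOW(S) ⊇ {$}; new: +{$}
  FOLLOW[S]={$}  FOLLOW[A]={$,c}  FOLLOW[B]={$}
iter 2: — fixpoint
  FOLLOW[S]={$}  FOLLOW[A]={$,c}  FOLLOW[B]={$}

FOLLOW(A) = ["$", "c"]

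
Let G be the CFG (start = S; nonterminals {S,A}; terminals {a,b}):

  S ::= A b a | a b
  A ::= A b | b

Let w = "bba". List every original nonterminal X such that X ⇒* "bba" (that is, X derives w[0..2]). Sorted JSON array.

CNF form of G:
  S -> A X2 | T1 T0
  A -> A T0 | b
  T0 -> b
  T1 -> a
  X2 -> T0 T1

CYK fill — only the sub-triangle for w[0..2]:
  T[0,0] 'b' = {A,T0}  orig:{A}
  T[1,1] 'b' = {A,T0}  orig:{A}
  T[2,2] 'a' = {T1}  orig:{}
  T[0,1] 'bb' = {A}
  T[1,2] 'ba' = {X2}  orig:{}
  T[0,2] 'bba' = {S}

Original NTs in T[0,2] deriving "bba": ["S"]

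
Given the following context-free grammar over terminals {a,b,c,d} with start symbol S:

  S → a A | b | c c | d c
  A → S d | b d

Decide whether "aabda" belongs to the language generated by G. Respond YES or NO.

Convert to CNF:
  S -> T0 T3 | T2 A | T3 T3 | b
  A -> S T0 | T1 T0
  T0 -> d
  T1 -> b
  T2 -> a
  T3 -> c

Fill CYK table bottom-up:
  cell(0,0) a: {T2}  orig:{}
  cell(1,1) a: {T2}  orig:{}
  cell(2,2) b: {S,T1}  orig:{S}
  cell(3,3) d: {T0}  orig:{}
  cell(4,4) a: {T2}  orig:{}
  cell(0,1) aa: ∅
  cell(1,2) ab: ∅
  cell(2,3) bd: {A}
  cell(3,4) da: ∅
  cell(0,2) aab: ∅
  cell(1,3) abd: {S}
  cell(2,4) bda: ∅
  cell(0,3) aabd: ∅
  cell(1,4) abda: ∅
  cell(0,4) aabda: ∅

S ∉ T[0,4] ⇒ NO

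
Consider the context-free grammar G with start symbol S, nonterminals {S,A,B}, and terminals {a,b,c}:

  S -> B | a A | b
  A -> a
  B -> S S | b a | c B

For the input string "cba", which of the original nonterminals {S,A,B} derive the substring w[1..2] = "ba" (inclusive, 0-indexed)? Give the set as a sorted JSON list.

Convert to CNF:
  S -> S S | T0 T1 | T1 A | T2 B | b
  A -> a
  B -> S S | T0 T1 | T2 B
  T0 -> b
  T1 -> a
  T2 -> c

CYK fill, restricted to cells inside w[1..2]:
  cell(1,1) b: {S,T0}  orig:{S}
  cell(2,2) a: {A,T1}  orig:{A}
  cell(1,2) ba: {B,S}

Original NTs in T[1,2] deriving "ba": ["B", "S"]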